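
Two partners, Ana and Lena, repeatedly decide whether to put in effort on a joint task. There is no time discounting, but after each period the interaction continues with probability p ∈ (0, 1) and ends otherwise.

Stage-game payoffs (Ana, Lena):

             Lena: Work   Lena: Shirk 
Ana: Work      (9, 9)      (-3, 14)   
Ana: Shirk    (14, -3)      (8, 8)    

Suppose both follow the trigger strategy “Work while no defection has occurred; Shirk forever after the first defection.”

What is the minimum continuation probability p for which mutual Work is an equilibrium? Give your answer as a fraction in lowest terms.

With no time discounting, the continuation probability p plays the role of the discount factor.
Grim-trigger IC: 9/(1−p) ≥ 14 + 8p/(1−p) ⇒ p ≥ (14−9)/(14−8) = 5/6.

5/6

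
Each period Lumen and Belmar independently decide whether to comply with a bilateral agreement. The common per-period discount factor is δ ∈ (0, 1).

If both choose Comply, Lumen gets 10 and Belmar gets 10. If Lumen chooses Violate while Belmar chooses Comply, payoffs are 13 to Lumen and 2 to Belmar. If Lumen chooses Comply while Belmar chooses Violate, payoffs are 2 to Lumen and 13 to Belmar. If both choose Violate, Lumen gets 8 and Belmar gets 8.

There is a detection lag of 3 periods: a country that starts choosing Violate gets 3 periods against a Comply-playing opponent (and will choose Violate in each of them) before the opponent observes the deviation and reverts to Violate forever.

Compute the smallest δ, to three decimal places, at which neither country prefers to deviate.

0.843

Deviating for the 3 undetected periods gains 13−10 = 3 per period over cooperation, then loses 10−8 = 2 per period forever once punishment starts.
Gain: 3(1 + δ + … + δ^2); loss: 2·δ^3/(1−δ).
No profitable deviation ⇔ 3(1−δ^3) ≤ 2·δ^3, i.e. δ^3 ≥ 3/(3+2) = 3/5.
Hence δ ≥ (3/5)^(1/3) ≈ 0.843.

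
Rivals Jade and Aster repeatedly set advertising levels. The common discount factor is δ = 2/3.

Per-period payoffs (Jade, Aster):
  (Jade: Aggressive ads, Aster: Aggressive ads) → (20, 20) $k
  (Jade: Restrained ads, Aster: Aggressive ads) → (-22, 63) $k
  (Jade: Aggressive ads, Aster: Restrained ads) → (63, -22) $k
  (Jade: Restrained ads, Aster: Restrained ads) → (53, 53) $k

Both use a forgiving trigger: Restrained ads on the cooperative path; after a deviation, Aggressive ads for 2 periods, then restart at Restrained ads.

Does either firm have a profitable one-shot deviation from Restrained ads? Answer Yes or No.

A one-shot deviation gives 63 now, then 20 for 2 periods, then back to 53.
Gain from deviating: (63−53) today; loss: (53−20) in each of the next 2 periods.
No-deviation condition: (53−20)(δ+…+δ^2) ≥ 63−53, i.e. δ+…+δ^2 ≥ 10/33.
At δ = 2/3: δ+…+δ^2 = 1.1111 ≥ 0.3030.
So cooperation is sustainable.

No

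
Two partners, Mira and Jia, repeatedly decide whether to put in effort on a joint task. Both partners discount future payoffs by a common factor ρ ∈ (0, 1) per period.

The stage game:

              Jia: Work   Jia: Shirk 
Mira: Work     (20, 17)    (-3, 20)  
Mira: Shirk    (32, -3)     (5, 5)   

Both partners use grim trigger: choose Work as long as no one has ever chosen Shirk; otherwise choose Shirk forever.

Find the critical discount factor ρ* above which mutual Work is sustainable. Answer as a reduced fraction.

Mira: cooperation gives 20 each period; deviation gives 32 once then 5 forever.
  20/(1−ρ) ≥ 32 + 5ρ/(1−ρ) ⇒ ρ ≥ 12/27 = 4/9.
Jia: cooperation gives 17 each period; deviation gives 20 once then 5 forever.
  ρ ≥ 3/15 = 1/5.
Both must hold, so the binding constraint is Mira's: ρ ≥ 4/9.

4/9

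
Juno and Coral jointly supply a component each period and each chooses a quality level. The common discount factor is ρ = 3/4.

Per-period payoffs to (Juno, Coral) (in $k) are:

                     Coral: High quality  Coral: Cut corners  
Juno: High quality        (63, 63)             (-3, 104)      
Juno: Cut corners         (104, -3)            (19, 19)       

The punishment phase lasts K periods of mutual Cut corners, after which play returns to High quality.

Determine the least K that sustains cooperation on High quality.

2

No profitable deviation requires (63−19)(ρ+…+ρ^K) ≥ 104−63, i.e. ρ+…+ρ^K ≥ 41/44 ≈ 0.9318.
With ρ = 3/4, the partial sums are K=1: 0.7500, K=2: 1.3125.
K = 2 is the first length at which the sum reaches 0.9318.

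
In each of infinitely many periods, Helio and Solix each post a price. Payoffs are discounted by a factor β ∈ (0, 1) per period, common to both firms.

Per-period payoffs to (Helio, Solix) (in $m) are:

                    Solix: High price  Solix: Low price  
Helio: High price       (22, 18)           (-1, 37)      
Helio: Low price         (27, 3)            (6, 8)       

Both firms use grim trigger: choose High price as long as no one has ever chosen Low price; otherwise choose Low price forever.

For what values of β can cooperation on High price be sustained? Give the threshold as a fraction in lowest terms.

19/29

Helio: cooperation gives 22 each period; deviation gives 27 once then 6 forever.
  22/(1−β) ≥ 27 + 6β/(1−β) ⇒ β ≥ 5/21.
Solix: cooperation gives 18 each period; deviation gives 37 once then 8 forever.
  β ≥ 19/29.
Both must hold, so the binding constraint is Solix's: β ≥ 19/29.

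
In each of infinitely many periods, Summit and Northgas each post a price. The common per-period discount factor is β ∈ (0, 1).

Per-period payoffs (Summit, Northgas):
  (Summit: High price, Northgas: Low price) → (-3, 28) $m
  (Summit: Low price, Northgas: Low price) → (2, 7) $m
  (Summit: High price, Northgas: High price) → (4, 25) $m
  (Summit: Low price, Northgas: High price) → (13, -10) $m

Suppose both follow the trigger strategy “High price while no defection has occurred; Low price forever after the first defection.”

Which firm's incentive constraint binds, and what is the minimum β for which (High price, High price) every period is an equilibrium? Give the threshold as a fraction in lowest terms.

Summit; β ≥ 9/11

Summit's threshold: (13−4)/(13−2) = 9/11.
Northgas's threshold: (28−25)/(28−7) = 1/7.
9/11 > 1/7, so Summit binds and β* = 9/11.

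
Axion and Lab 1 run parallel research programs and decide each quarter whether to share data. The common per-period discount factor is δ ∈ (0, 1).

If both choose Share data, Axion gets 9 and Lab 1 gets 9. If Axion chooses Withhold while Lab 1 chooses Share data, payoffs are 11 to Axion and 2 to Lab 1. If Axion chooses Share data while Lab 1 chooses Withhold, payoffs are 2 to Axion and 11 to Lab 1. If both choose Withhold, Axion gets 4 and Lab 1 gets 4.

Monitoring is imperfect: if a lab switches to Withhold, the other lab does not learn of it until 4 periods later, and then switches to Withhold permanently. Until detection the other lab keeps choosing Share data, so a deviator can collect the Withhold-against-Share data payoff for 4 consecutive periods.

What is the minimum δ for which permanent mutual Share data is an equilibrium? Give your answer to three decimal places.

0.731

The best deviation is to choose Withhold for all 4 undetected periods, earning 11 each, then 4 forever once detected.
Deviation value: 11(1−δ^4)/(1−δ) + 4δ^4/(1−δ); cooperation value: 9/(1−δ).
IC: 9 ≥ 11(1−δ^4) + 4δ^4 = 11 − 7δ^4.
So δ^4 ≥ 2/7, giving δ ≥ (2/7)^(1/4) ≈ 0.731.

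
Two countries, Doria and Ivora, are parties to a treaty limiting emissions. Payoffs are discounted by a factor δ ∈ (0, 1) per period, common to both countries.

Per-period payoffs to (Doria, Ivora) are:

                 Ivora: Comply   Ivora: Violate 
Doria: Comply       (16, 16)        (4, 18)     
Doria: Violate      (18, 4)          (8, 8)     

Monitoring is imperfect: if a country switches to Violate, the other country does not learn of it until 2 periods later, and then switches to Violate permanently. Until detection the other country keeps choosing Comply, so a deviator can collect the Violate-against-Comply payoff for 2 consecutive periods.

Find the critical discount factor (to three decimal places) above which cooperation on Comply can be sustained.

Deviating for the 2 undetected periods gains 18−16 = 2 per period over cooperation, then loses 16−8 = 8 per period forever once punishment starts.
Gain: 2(1 + δ + … + δ^1); loss: 8·δ^2/(1−δ).
No profitable deviation ⇔ 2(1−δ^2) ≤ 8·δ^2, i.e. δ^2 ≥ 2/(2+8) = 1/5.
Hence δ ≥ (1/5)^(1/2) ≈ 0.447.

0.447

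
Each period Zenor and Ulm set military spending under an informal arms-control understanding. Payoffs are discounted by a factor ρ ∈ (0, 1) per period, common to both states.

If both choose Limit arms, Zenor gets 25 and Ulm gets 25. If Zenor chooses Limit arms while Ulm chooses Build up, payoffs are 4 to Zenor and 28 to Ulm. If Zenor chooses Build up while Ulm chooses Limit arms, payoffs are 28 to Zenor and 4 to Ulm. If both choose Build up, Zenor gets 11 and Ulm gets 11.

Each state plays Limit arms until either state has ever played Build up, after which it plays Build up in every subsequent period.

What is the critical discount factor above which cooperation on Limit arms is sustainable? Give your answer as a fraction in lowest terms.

3/17

25/(1−ρ) ≥ 28 + 11ρ/(1−ρ)
25 ≥ 28 − 17ρ
ρ ≥ 3/17.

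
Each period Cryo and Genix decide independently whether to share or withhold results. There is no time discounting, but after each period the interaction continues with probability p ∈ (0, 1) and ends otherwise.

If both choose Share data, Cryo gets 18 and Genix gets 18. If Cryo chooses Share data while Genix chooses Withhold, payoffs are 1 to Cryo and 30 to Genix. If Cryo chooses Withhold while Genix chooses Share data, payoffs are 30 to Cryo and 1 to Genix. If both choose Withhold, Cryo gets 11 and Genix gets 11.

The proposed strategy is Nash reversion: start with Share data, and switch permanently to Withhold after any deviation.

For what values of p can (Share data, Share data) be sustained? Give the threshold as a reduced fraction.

12/19

Expected cooperation value is 18 + p·18 + p²·18 + … = 18/(1−p); deviation gives 30 + p·11/(1−p).
18 ≥ 30(1−p) + 11p ⇒ 19p ≥ 12 ⇒ p ≥ 12/19.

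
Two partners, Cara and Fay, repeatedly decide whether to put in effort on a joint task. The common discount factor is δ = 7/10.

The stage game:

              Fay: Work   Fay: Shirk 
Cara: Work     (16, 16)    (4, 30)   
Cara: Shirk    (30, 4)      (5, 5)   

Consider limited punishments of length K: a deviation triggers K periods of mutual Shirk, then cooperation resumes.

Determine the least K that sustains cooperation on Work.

Need Σ_{k=1}^{K} δ^k ≥ (30−16)/(16−5) = 1.2727 at δ = 7/10.
At K = 2 the sum is 1.1900 < 1.2727; at K = 3 it is 1.5330 ≥ 1.2727.
So the minimum punishment length is K = 3.

3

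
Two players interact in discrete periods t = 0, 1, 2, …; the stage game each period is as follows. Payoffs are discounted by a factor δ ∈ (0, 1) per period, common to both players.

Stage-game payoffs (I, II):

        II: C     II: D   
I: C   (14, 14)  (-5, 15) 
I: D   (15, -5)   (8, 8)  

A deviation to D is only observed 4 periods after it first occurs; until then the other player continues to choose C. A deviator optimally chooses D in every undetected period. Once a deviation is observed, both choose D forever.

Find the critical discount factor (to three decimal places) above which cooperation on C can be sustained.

0.615

Deviating for the 4 undetected periods gains 15−14 = 1 per period over cooperation, then loses 14−8 = 6 per period forever once punishment starts.
Gain: 1(1 + δ + … + δ^3); loss: 6·δ^4/(1−δ).
No profitable deviation ⇔ 1(1−δ^4) ≤ 6·δ^4, i.e. δ^4 ≥ 1/(1+6) = 1/7.
Hence δ ≥ (1/7)^(1/4) ≈ 0.615.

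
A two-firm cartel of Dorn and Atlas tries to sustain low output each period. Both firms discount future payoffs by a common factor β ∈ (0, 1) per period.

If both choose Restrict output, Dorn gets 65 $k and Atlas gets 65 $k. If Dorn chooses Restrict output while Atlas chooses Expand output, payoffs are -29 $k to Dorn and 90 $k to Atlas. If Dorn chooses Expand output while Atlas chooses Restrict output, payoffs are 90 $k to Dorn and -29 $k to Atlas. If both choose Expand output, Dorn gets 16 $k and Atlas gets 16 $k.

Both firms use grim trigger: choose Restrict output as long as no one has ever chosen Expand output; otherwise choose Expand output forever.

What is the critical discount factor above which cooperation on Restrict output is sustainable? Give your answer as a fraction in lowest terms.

One-period gain from deviating is 90 − 65 = 25. The loss is 65 − 16 = 49 in every subsequent period, with present value 49·β/(1−β).
Deviation is unprofitable when 49·β/(1−β) ≥ 25, i.e. β/(1−β) ≥ 25/49.
Equivalently β ≥ 25/(25+49) = 25/74.

25/74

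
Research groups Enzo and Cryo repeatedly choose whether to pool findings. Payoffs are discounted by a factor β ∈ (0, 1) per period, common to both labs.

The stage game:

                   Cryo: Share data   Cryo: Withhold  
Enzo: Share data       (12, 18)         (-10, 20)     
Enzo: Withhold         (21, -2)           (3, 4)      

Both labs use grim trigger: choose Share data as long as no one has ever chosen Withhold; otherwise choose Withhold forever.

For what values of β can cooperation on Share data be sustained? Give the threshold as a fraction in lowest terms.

1/2

Enzo: cooperation gives 12 each period; deviation gives 21 once then 3 forever.
  12/(1−β) ≥ 21 + 3β/(1−β) ⇒ β ≥ 9/18 = 1/2.
Cryo: cooperation gives 18 each period; deviation gives 20 once then 4 forever.
  β ≥ 2/16 = 1/8.
Both must hold, so the binding constraint is Enzo's: β ≥ 1/2.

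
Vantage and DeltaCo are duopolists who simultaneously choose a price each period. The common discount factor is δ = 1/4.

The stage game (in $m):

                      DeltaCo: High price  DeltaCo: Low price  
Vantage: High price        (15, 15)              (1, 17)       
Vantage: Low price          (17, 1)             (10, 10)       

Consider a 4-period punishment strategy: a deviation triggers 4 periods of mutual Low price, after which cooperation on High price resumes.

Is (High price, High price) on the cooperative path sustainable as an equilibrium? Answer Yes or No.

No

A one-shot deviation gives 17 now, then 10 for 4 periods, then back to 15.
Gain from deviating: (17−15) today; loss: (15−10) in each of the next 4 periods.
No-deviation condition: (15−10)(δ+…+δ^4) ≥ 17−15, i.e. δ+…+δ^4 ≥ 2/5.
At δ = 1/4: δ+…+δ^4 = 0.3320 < 0.4000.
So cooperation is not sustainable.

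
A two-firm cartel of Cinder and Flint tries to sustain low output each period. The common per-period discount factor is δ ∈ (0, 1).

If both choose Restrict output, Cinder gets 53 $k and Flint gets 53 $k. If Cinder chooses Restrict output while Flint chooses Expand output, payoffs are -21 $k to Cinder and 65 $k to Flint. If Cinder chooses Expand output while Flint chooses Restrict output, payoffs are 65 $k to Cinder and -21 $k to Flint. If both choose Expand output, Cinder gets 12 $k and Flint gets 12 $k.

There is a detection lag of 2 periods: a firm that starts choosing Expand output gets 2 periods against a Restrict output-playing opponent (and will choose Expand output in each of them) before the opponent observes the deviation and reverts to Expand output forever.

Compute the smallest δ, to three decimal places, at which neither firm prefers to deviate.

0.476

The best deviation is to choose Expand output for all 2 undetected periods, earning 65 each, then 12 forever once detected.
Deviation value: 65(1−δ^2)/(1−δ) + 12δ^2/(1−δ); cooperation value: 53/(1−δ).
IC: 53 ≥ 65(1−δ^2) + 12δ^2 = 65 − 53δ^2.
So δ^2 ≥ 12/53, giving δ ≥ (12/53)^(1/2) ≈ 0.476.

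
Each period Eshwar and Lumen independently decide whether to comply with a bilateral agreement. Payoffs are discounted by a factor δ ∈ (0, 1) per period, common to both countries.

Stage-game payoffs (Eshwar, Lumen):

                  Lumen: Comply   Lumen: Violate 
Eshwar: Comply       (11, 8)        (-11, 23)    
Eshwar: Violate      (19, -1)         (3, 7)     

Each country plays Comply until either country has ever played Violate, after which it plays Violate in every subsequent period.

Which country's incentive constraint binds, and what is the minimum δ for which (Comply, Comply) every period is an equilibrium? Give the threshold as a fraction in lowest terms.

Eshwar's threshold: (19−11)/(19−3) = 1/2.
Lumen's threshold: (23−8)/(23−7) = 15/16.
1/2 < 15/16, so Lumen binds and δ* = 15/16.

Lumen; δ ≥ 15/16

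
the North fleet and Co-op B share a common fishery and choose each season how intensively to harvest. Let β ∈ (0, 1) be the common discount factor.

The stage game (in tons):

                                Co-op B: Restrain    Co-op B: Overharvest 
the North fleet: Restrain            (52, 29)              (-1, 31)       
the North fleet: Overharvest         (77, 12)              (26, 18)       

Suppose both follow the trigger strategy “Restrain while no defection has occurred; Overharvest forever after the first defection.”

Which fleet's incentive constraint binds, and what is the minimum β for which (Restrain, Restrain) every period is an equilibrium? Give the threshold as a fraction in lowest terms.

the North fleet; β ≥ 25/51

For the North fleet: deviation gain 77−52 = 25, per-period punishment loss 52−26 = 26. IC gives β ≥ 25/51.
For Co-op B: gain 2, loss 11 per period, so β ≥ 2/13.
The tighter constraint is the North fleet's, so cooperation needs β ≥ 25/51.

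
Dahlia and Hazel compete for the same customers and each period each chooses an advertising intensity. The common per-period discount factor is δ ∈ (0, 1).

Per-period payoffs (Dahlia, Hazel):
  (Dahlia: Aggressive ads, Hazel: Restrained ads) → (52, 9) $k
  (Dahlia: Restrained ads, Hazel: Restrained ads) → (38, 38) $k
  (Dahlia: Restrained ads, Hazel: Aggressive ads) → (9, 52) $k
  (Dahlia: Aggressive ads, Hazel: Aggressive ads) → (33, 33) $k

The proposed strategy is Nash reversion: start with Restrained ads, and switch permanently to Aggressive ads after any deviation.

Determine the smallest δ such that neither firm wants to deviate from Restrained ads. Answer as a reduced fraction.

Cooperation forever yields 38 each period: 38/(1−δ).
Deviating yields 52 once, then 33 forever: 52 + 33δ/(1−δ).
No profitable deviation requires 38/(1−δ) ≥ 52 + 33δ/(1−δ).
Multiplying by (1−δ): 38 ≥ 52(1−δ) + 33δ = 52 − 19δ.
So 19δ ≥ 14, i.e. δ ≥ 14/19.

14/19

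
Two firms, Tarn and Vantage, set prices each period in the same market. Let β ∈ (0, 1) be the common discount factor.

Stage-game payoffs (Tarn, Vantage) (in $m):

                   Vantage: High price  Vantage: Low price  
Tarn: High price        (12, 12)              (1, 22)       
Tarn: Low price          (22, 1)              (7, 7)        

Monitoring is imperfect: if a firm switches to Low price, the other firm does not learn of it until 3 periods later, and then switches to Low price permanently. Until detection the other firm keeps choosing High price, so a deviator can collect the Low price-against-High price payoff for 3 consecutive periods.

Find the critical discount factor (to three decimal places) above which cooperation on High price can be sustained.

Deviating for the 3 undetected periods gains 22−12 = 10 per period over cooperation, then loses 12−7 = 5 per period forever once punishment starts.
Gain: 10(1 + β + … + β^2); loss: 5·β^3/(1−β).
No profitable deviation ⇔ 10(1−β^3) ≤ 5·β^3, i.e. β^3 ≥ 10/(10+5) = 2/3.
Hence β ≥ (2/3)^(1/3) ≈ 0.874.

0.874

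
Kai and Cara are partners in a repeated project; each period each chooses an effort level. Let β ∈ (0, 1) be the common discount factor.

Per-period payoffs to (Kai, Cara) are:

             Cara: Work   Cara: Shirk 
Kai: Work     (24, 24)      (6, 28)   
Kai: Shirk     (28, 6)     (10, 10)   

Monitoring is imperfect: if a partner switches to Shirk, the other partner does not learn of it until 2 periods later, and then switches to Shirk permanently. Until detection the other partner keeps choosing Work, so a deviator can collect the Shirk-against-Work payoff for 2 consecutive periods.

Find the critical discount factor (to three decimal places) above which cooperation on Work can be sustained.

The best deviation is to choose Shirk for all 2 undetected periods, earning 28 each, then 10 forever once detected.
Deviation value: 28(1−β^2)/(1−β) + 10β^2/(1−β); cooperation value: 24/(1−β).
IC: 24 ≥ 28(1−β^2) + 10β^2 = 28 − 18β^2.
So β^2 ≥ 4/18 = 2/9, giving β ≥ (2/9)^(1/2) ≈ 0.471.

0.471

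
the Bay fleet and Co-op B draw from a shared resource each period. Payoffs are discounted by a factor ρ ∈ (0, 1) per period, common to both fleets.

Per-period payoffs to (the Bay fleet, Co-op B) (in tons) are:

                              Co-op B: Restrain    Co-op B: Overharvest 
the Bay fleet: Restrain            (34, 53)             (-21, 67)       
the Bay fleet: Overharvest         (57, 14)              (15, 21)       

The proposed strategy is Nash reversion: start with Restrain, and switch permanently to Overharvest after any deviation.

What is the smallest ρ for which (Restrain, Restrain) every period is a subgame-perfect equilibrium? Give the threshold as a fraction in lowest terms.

the Bay fleet's threshold: (57−34)/(57−15) = 23/42.
Co-op B's threshold: (67−53)/(67−21) = 7/23.
23/42 > 7/23, so the Bay fleet binds and ρ* = 23/42.

23/42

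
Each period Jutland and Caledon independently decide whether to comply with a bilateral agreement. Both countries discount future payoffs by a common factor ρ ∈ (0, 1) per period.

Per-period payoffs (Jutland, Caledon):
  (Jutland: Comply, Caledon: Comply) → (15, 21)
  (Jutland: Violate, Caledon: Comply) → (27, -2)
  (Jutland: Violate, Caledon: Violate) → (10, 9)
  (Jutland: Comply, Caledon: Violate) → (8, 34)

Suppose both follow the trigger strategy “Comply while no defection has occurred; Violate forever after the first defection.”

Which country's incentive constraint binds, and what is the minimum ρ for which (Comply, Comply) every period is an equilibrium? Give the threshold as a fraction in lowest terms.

Jutland: cooperation gives 15 each period; deviation gives 27 once then 10 forever.
  15/(1−ρ) ≥ 27 + 10ρ/(1−ρ) ⇒ ρ ≥ 12/17.
Caledon: cooperation gives 21 each period; deviation gives 34 once then 9 forever.
  ρ ≥ 13/25.
Both must hold, so the binding constraint is Jutland's: ρ ≥ 12/17.

Jutland; ρ ≥ 12/17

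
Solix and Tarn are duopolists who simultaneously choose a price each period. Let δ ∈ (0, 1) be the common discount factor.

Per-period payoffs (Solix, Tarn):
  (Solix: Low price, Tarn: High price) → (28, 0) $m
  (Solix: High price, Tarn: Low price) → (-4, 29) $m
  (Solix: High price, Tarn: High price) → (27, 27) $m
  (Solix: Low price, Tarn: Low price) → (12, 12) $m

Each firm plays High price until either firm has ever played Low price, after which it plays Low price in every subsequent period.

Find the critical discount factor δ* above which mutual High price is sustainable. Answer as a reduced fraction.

2/17

Solix's threshold: (28−27)/(28−12) = 1/16.
Tarn's threshold: (29−27)/(29−12) = 2/17.
1/16 < 2/17, so Tarn binds and δ* = 2/17.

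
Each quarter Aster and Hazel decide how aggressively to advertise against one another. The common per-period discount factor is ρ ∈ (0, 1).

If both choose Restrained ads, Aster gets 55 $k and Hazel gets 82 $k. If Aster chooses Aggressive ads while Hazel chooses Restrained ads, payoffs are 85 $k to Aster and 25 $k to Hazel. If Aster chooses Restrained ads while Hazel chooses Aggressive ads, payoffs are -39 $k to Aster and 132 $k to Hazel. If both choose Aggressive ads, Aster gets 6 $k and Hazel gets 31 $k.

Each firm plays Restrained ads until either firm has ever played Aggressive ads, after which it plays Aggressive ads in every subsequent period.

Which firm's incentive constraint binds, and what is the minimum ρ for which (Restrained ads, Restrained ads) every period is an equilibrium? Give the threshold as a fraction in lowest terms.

Hazel; ρ ≥ 50/101

Aster: cooperation gives 55 each period; deviation gives 85 once then 6 forever.
  55/(1−ρ) ≥ 85 + 6ρ/(1−ρ) ⇒ ρ ≥ 30/79.
Hazel: cooperation gives 82 each period; deviation gives 132 once then 31 forever.
  ρ ≥ 50/101.
Both must hold, so the binding constraint is Hazel's: ρ ≥ 50/101.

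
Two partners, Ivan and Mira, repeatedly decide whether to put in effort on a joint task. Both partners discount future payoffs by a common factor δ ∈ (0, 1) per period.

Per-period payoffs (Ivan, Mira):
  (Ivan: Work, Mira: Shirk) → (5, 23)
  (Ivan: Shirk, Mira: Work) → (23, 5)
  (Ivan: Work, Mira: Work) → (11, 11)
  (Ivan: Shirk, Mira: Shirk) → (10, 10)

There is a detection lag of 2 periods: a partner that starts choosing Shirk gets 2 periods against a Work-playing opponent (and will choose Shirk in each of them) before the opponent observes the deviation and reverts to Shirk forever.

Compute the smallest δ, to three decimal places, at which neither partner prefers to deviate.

A deviator earns 23 for 2 periods, then 10 forever; cooperating earns 11 forever. Multiplying the IC by (1−δ):
11 ≥ 23(1−δ^2) + 10δ^2, so 13·δ^2 ≥ 12 and δ^2 ≥ 12/13.
δ ≥ (12/13)^(1/2) ≈ 0.961.

0.961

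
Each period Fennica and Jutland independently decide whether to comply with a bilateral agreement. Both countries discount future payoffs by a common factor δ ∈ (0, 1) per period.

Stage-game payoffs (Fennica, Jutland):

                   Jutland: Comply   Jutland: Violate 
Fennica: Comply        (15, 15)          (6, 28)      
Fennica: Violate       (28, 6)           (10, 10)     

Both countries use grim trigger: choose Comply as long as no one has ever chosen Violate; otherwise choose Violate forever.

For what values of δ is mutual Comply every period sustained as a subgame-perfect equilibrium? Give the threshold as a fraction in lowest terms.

One-period gain from deviating is 28 − 15 = 13. The loss is 15 − 10 = 5 in every subsequent period, with present value 5·δ/(1−δ).
Deviation is unprofitable when 5·δ/(1−δ) ≥ 13, i.e. δ/(1−δ) ≥ 13/5.
Equivalently δ ≥ 13/(13+5) = 13/18.

13/18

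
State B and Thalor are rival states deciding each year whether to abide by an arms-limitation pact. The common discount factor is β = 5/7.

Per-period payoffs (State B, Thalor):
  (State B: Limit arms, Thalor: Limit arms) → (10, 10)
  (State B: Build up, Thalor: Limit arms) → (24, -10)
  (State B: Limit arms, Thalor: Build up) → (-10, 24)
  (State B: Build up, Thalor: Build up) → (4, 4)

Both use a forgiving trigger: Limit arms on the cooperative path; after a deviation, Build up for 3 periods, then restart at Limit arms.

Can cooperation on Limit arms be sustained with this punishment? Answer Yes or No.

No

A one-shot deviation gives 24 now, then 4 for 3 periods, then back to 10.
Gain from deviating: (24−10) today; loss: (10−4) in each of the next 3 periods.
No-deviation condition: (10−4)(β+…+β^3) ≥ 24−10, i.e. β+…+β^3 ≥ 7/3.
At β = 5/7: β+…+β^3 = 1.5889 < 2.3333.
So cooperation is not sustainable.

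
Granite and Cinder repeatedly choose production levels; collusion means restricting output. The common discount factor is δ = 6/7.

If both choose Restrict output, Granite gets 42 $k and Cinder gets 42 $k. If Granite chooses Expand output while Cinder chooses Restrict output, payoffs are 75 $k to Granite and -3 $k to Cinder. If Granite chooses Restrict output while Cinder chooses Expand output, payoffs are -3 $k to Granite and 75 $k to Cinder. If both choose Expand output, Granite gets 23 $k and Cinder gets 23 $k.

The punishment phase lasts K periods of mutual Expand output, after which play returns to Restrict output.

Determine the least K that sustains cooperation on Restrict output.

3

No profitable deviation requires (42−23)(δ+…+δ^K) ≥ 75−42, i.e. δ+…+δ^K ≥ 33/19 ≈ 1.7368.
With δ = 6/7, the partial sums are K=1: 0.8571, K=2: 1.5918, K=3: 2.2216.
K = 3 is the first length at which the sum reaches 1.7368.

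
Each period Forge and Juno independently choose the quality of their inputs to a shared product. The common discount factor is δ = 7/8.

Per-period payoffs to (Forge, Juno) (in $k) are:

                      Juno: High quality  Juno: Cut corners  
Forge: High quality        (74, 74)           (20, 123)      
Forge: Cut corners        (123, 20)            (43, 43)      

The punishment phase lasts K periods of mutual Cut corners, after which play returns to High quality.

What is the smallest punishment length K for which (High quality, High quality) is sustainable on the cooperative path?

2

Need Σ_{k=1}^{K} δ^k ≥ (123−74)/(74−43) = 1.5806 at δ = 7/8.
At K = 1 the sum is 0.8750 < 1.5806; at K = 2 it is 1.6406 ≥ 1.5806.
So the minimum punishment length is K = 2.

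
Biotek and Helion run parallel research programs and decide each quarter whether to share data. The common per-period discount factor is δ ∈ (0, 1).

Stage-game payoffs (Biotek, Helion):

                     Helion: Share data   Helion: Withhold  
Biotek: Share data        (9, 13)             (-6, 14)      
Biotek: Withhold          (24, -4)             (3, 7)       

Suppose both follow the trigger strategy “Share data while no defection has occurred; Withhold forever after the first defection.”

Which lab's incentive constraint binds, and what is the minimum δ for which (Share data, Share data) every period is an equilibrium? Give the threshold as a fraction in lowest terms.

For Biotek: deviation gain 24−9 = 15, per-period punishment loss 9−3 = 6. IC gives δ ≥ 15/21 = 5/7.
For Helion: gain 1, loss 6 per period, so δ ≥ 1/7.
The tighter constraint is Biotek's, so cooperation needs δ ≥ 5/7.

Biotek; δ ≥ 5/7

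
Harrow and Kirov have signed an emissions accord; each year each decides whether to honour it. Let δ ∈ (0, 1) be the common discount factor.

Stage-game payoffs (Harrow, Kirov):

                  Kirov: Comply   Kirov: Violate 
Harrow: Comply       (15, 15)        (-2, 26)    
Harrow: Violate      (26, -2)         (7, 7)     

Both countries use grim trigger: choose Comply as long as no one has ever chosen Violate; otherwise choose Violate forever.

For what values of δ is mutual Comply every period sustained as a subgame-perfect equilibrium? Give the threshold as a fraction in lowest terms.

Cooperation forever yields 15 each period: 15/(1−δ).
Deviating yields 26 once, then 7 forever: 26 + 7δ/(1−δ).
No profitable deviation requires 15/(1−δ) ≥ 26 + 7δ/(1−δ).
Multiplying by (1−δ): 15 ≥ 26(1−δ) + 7δ = 26 − 19δ.
So 19δ ≥ 11, i.e. δ ≥ 11/19.

11/19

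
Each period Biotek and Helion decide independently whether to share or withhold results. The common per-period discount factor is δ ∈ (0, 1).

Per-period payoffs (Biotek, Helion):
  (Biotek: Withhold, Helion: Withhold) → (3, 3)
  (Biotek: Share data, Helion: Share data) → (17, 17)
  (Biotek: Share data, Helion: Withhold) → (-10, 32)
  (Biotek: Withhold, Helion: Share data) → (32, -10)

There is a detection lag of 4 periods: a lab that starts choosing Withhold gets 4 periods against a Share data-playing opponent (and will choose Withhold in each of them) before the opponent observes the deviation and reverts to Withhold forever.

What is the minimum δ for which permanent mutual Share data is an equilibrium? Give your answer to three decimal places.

Deviating for the 4 undetected periods gains 32−17 = 15 per period over cooperation, then loses 17−3 = 14 per period forever once punishment starts.
Gain: 15(1 + δ + … + δ^3); loss: 14·δ^4/(1−δ).
No profitable deviation ⇔ 15(1−δ^4) ≤ 14·δ^4, i.e. δ^4 ≥ 15/(15+14) = 15/29.
Hence δ ≥ (15/29)^(1/4) ≈ 0.848.

0.848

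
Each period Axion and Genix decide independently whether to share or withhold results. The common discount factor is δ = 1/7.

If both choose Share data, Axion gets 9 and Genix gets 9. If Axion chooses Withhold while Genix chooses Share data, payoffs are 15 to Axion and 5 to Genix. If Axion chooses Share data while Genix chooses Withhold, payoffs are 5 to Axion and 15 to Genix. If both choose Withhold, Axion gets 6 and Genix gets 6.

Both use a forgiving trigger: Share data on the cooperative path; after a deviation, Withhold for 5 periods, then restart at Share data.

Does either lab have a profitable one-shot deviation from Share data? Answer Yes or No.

IC: δ+…+δ^5 ≥ (15−9)/(9−6) = 2.
At δ = 1/7: partial sum = 0.1667 < 2.0000. Cooperation not sustainable.

Yes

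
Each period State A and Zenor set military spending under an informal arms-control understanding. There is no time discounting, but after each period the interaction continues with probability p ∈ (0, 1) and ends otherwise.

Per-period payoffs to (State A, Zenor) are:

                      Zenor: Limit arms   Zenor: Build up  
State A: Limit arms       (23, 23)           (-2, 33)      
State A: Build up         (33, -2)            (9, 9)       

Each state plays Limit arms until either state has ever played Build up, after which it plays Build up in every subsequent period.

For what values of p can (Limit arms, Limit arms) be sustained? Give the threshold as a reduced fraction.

With no time discounting, the continuation probability p plays the role of the discount factor.
Grim-trigger IC: 23/(1−p) ≥ 33 + 9p/(1−p) ⇒ p ≥ (33−23)/(33−9) = 5/12.

5/12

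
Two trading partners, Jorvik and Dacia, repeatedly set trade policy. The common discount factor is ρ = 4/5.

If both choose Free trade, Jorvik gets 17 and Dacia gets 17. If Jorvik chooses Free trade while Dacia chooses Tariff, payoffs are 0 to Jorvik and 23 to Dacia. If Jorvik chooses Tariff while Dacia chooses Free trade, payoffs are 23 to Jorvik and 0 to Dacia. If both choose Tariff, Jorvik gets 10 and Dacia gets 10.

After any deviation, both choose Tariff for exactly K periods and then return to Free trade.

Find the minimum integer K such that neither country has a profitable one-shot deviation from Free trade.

No profitable deviation requires (17−10)(ρ+…+ρ^K) ≥ 23−17, i.e. ρ+…+ρ^K ≥ 6/7 ≈ 0.8571.
With ρ = 4/5, the partial sums are K=1: 0.8000, K=2: 1.4400.
K = 2 is the first length at which the sum reaches 0.8571.

2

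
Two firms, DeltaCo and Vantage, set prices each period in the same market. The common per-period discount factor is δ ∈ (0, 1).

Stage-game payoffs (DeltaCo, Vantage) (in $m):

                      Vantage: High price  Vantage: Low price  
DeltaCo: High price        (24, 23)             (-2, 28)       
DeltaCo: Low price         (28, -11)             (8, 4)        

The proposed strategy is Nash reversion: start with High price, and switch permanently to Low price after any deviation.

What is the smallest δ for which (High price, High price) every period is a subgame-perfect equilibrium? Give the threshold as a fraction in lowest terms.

5/24

DeltaCo's threshold: (28−24)/(28−8) = 1/5.
Vantage's threshold: (28−23)/(28−4) = 5/24.
1/5 < 5/24, so Vantage binds and δ* = 5/24.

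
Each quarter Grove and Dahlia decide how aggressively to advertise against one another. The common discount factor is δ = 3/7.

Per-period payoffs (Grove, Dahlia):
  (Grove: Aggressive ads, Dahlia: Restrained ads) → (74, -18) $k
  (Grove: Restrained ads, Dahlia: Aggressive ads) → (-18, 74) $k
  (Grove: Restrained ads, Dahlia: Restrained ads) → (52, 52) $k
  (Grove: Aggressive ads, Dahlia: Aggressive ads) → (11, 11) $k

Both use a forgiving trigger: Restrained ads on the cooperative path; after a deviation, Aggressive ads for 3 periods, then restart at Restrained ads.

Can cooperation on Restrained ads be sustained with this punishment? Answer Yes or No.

Yes

A one-shot deviation gives 74 now, then 11 for 3 periods, then back to 52.
Gain from deviating: (74−52) today; loss: (52−11) in each of the next 3 periods.
No-deviation condition: (52−11)(δ+…+δ^3) ≥ 74−52, i.e. δ+…+δ^3 ≥ 22/41.
At δ = 3/7: δ+…+δ^3 = 0.6910 ≥ 0.5366.
So cooperation is sustainable.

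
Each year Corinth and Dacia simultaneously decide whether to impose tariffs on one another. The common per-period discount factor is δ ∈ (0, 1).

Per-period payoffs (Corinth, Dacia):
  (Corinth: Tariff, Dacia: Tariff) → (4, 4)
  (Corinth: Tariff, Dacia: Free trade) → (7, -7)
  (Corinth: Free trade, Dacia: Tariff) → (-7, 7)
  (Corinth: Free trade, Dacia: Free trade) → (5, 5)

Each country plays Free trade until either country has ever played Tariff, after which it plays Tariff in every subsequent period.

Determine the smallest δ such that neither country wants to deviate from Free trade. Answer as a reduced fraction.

One-period gain from deviating is 7 − 5 = 2. The loss is 5 − 4 = 1 in every subsequent period, with present value 1·δ/(1−δ).
Deviation is unprofitable when 1·δ/(1−δ) ≥ 2, i.e. δ/(1−δ) ≥ 2.
Equivalently δ ≥ 2/(2+1) = 2/3.

2/3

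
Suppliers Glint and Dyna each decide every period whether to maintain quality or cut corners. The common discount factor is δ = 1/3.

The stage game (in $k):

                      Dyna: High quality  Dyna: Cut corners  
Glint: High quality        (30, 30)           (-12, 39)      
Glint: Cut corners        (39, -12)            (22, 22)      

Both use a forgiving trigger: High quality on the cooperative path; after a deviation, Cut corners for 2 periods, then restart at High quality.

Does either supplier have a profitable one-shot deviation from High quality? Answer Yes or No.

Comparing payoff streams over the 3 periods until play realigns: cooperate → 30(1+δ+…+δ^2); deviate → 39 + 22(δ+…+δ^2).
Cooperation is sustained iff (30−22)(δ+…+δ^2) ≥ 39−30.
δ+…+δ^2 = 1/3·(1−(1/3)^2)/(1−1/3) = 0.4444, and (39−30)/(30−22) = 1.1250.
0.4444 < 1.1250, so cooperation is not sustainable.

Yes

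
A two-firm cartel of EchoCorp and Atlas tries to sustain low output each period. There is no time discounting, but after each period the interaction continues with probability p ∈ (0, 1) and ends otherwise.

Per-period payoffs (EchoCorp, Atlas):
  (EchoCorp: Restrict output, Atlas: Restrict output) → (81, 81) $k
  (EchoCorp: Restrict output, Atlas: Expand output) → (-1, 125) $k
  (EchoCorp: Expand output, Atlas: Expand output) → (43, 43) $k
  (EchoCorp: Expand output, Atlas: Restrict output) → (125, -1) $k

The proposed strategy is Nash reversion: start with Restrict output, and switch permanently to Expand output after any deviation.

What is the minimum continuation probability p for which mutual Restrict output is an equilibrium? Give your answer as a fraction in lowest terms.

22/41

Expected cooperation value is 81 + p·81 + p²·81 + … = 81/(1−p); deviation gives 125 + p·43/(1−p).
81 ≥ 125(1−p) + 43p ⇒ 82p ≥ 44 ⇒ p ≥ 44/82 = 22/41.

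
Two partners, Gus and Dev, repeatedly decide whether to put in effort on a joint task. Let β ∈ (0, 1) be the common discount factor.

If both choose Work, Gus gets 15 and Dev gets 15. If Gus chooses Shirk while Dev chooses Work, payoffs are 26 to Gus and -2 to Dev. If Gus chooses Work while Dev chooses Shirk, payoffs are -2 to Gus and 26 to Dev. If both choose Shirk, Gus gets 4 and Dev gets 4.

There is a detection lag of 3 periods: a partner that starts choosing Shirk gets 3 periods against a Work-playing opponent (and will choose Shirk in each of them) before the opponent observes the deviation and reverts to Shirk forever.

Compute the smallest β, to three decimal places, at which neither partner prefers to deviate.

0.794

A deviator earns 26 for 3 periods, then 4 forever; cooperating earns 15 forever. Multiplying the IC by (1−β):
15 ≥ 26(1−β^3) + 4β^3, so 22·β^3 ≥ 11 and β^3 ≥ 1/2.
β ≥ (1/2)^(1/3) ≈ 0.794.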